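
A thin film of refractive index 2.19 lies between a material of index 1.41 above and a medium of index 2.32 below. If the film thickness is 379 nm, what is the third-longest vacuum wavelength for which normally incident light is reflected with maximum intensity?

Ray reflecting at the top interface goes from n = 1.41 toward n = 2.19: a half-wave phase shift.
Ray reflecting at the bottom interface goes from n = 2.19 toward n = 2.32: a half-wave phase shift.
Net: no relative phase inversion (both shifts match).
For maximum reflection here: 2 n t = m λ.
λ = 2 n t / m. The third-longest wavelength is m = 3: λ = 2 × 2.19 × 379 / 3.00 = 553 nm.

553 nm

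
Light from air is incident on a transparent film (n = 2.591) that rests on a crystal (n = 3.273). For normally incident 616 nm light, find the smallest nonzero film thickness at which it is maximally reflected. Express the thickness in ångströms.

At the upper boundary (n = 1.0 to n = 2.591) the reflected ray undergoes a half-wave phase shift.
Bottom surface (2.591 → 3.273): reflection off a higher-index medium gives a half-wave phase shift.
Zero or two π shifts → no net half-wave offset.
So the condition for constructive reflection is 2 n t = m λ.
Minimum nonzero at m = 1: t = λ / (2 n) = 616 / (2 × 2.591) = 119 nm.

1189 Å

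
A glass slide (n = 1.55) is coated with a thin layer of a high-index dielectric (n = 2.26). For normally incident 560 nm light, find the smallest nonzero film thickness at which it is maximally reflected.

61.9 nm

Ray reflecting at the top interface goes from n = 1.0 toward n = 2.26: a half-wave phase shift.
Ray reflecting at the bottom interface goes from n = 2.26 toward n = 1.55: no phase shift.
The two reflections differ by half a wavelength.
So the condition for constructive reflection is 2 n t = (m + ½) λ.
Minimum at m = 0: t = λ / (4 n) = 560 / (4 × 2.26) = 61.9 nm.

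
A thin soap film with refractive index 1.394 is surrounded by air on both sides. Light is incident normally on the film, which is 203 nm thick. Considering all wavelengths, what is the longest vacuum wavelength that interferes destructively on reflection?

566 nm

Ray reflecting at the top interface goes from n = 1.0 toward n = 1.394: a half-wave phase shift.
Bottom surface (1.394 → 1.0): reflection off a lower-index medium gives no phase shift.
Net: one phase inversion between the two reflected rays.
For weak reflection here: 2 n t = m λ.
λ = 2 n t / m. The longest wavelength is m = 1: λ = 2 × 1.394 × 203 / 1.00 = 566 nm.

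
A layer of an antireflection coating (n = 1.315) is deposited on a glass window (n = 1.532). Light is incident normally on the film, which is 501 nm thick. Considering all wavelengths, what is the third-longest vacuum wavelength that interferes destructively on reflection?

527 nm

Top surface (1.0 → 1.315): reflection off a higher-index medium gives a half-wave phase shift.
Bottom surface (1.315 → 1.532): reflection off a higher-index medium gives a half-wave phase shift.
Net: no relative phase inversion (both shifts match).
So the condition for destructive reflection is 2 n t = (m + ½) λ.
λ = 2 n t / (m + ½). The third-longest wavelength is m = 2: λ = 2 × 1.315 × 501 / 2.50 = 527 nm.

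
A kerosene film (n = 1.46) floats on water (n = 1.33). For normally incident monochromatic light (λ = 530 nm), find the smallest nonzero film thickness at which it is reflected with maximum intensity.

At the upper boundary (n = 1.0 to n = 1.46) the reflected ray undergoes a half-wave phase shift.
Bottom surface (1.46 → 1.33): reflection off a lower-index medium gives no phase shift.
Net: one phase inversion between the two reflected rays.
So the condition for constructive reflection is 2 n t = (m + ½) λ.
Minimum at m = 0: t = λ / (4 n) = 530 / (4 × 1.46) = 90.8 nm.

90.8 nm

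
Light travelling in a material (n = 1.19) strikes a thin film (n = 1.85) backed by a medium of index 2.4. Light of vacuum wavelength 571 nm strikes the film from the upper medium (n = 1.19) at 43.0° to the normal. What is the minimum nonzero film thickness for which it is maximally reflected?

At the upper boundary (n = 1.19 to n = 1.85) the reflected ray undergoes a half-wave phase shift.
At the lower boundary (n = 1.85 to n = 2.4) the reflected ray undergoes a half-wave phase shift.
Zero or two π shifts → no net half-wave offset.
So the condition for constructive reflection is 2 n t cos θ_r = m λ.
Snell's law: 1.19 sin 43.0° = 1.85 sin θ_r → sin θ_r = 0.439, cos θ_r = 0.899.
Minimum nonzero at m = 1: t = λ / (2 n cos θ_r) = 571 / (2 × 1.85 × 0.899) = 172 nm.

172 nm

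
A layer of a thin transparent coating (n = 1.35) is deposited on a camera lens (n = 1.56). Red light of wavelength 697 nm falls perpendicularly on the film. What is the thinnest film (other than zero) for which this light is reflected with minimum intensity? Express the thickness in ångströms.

Ray reflecting at the top interface goes from n = 1.0 toward n = 1.35: a half-wave phase shift.
At the lower boundary (n = 1.35 to n = 1.56) the reflected ray undergoes a half-wave phase shift.
Zero or two π shifts → no net half-wave offset.
For minimum reflection here: 2 n t = (m + ½) λ.
Minimum at m = 0: t = λ / (4 n) = 697 / (4 × 1.35) = 129 nm.

1291 Å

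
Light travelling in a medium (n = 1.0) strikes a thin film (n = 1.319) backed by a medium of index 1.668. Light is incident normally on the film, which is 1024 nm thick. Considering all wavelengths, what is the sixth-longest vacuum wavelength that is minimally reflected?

491 nm

At the upper boundary (n = 1.0 to n = 1.319) the reflected ray undergoes a half-wave phase shift.
Bottom surface (1.319 → 1.668): reflection off a higher-index medium gives a half-wave phase shift.
Net: no relative phase inversion (both shifts match).
For dark reflection here: 2 n t = (m + ½) λ.
λ = 2 n t / (m + ½). The sixth-longest wavelength is m = 5: λ = 2 × 1.319 × 1024 / 5.50 = 491 nm.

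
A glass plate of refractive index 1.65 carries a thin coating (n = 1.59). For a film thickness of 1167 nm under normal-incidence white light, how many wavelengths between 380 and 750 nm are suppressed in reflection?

5

At the upper boundary (n = 1.0 to n = 1.59) the reflected ray undergoes a half-wave phase shift.
At the lower boundary (n = 1.59 to n = 1.65) the reflected ray undergoes a half-wave phase shift.
Zero or two π shifts → no net half-wave offset.
For weak reflection here: 2 n t = (m + ½) λ.
λ = 2 n t / (m + ½) = 3711 / (m + ½) nm.
m=4: 825 nm (IR); m=5: 675 nm (visible); m=6: 571 nm (visible); m=7: 495 nm (visible); m=8: 437 nm (visible); m=9: 391 nm (visible); m=10: 353 nm (UV).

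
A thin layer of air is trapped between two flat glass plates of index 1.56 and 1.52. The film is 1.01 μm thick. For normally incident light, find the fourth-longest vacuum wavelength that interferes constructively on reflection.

577 nm

Ray reflecting at the top interface goes from n = 1.56 toward n = 1.0: no phase shift.
At the lower boundary (n = 1.0 to n = 1.52) the reflected ray undergoes a half-wave phase shift.
Net: one phase inversion between the two reflected rays.
So the condition for constructive reflection is 2 n t = (m + ½) λ.
λ = 2 n t / (m + ½). The fourth-longest wavelength is m = 3: λ = 2 × 1.0 × 1010 / 3.50 = 577 nm.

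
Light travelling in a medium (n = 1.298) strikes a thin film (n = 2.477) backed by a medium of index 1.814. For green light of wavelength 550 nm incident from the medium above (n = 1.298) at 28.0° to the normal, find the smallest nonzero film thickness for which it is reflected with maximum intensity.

Top surface (1.298 → 2.477): reflection off a higher-index medium gives a half-wave phase shift.
Ray reflecting at the bottom interface goes from n = 2.477 toward n = 1.814: no phase shift.
Exactly one π shift → a net half-wave offset.
With one net inversion, constructive interference in reflection requires 2 n t cos θ_r = (m + ½) λ.
Snell's law: 1.298 sin 28.0° = 2.477 sin θ_r → sin θ_r = 0.246, cos θ_r = 0.969.
Minimum at m = 0: t = λ / (4 n cos θ_r) = 550 / (4 × 2.477 × 0.969) = 57.3 nm.

57.3 nm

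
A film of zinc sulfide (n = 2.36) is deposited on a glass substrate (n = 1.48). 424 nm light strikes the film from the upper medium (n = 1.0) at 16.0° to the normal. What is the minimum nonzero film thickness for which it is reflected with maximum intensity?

45.2 nm

Ray reflecting at the top interface goes from n = 1.0 toward n = 2.36: a half-wave phase shift.
At the lower boundary (n = 2.36 to n = 1.48) the reflected ray undergoes no phase shift.
The two reflections differ by half a wavelength.
So the condition for constructive reflection is 2 n t cos θ_r = (m + ½) λ.
Snell's law: 1.0 sin 16.0° = 2.36 sin θ_r → sin θ_r = 0.117, cos θ_r = 0.993.
Minimum at m = 0: t = λ / (4 n cos θ_r) = 424 / (4 × 2.36 × 0.993) = 45.2 nm.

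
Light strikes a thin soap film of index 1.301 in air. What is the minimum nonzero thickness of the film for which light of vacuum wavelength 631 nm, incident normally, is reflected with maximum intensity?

Ray reflecting at the top interface goes from n = 1.0 toward n = 1.301: a half-wave phase shift.
At the lower boundary (n = 1.301 to n = 1.0) the reflected ray undergoes no phase shift.
Exactly one π shift → a net half-wave offset.
With one net inversion, constructive interference in reflection requires 2 n t = (m + ½) λ.
Minimum at m = 0: t = λ / (4 n) = 631 / (4 × 1.301) = 121 nm.

121 nm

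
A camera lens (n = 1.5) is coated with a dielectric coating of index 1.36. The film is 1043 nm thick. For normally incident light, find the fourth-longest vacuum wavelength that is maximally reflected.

Ray reflecting at the top interface goes from n = 1.0 toward n = 1.36: a half-wave phase shift.
At the lower boundary (n = 1.36 to n = 1.5) the reflected ray undergoes a half-wave phase shift.
Net: no relative phase inversion (both shifts match).
With no net inversion, constructive interference in reflection requires 2 n t = m λ.
λ = 2 n t / m. The fourth-longest wavelength is m = 4: λ = 2 × 1.36 × 1043 / 4.00 = 709 nm.

709 nm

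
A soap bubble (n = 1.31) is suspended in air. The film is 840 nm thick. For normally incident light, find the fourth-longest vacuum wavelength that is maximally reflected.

At the upper boundary (n = 1.0 to n = 1.31) the reflected ray undergoes a half-wave phase shift.
Ray reflecting at the bottom interface goes from n = 1.31 toward n = 1.0: no phase shift.
Net: one phase inversion between the two reflected rays.
For strong reflection here: 2 n t = (m + ½) λ.
λ = 2 n t / (m + ½). The fourth-longest wavelength is m = 3: λ = 2 × 1.31 × 840 / 3.50 = 629 nm.

629 nm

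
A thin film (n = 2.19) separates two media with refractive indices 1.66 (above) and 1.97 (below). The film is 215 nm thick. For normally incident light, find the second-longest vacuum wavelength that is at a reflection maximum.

At the upper boundary (n = 1.66 to n = 2.19) the reflected ray undergoes a half-wave phase shift.
Ray reflecting at the bottom interface goes from n = 2.19 toward n = 1.97: no phase shift.
Exactly one π shift → a net half-wave offset.
For strong reflection here: 2 n t = (m + ½) λ.
λ = 2 n t / (m + ½). The second-longest wavelength is m = 1: λ = 2 × 2.19 × 215 / 1.50 = 628 nm.

628 nm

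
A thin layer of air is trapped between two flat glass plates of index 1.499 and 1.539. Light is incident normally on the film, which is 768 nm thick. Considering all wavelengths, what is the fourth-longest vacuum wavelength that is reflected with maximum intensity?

At the upper boundary (n = 1.499 to n = 1.0) the reflected ray undergoes no phase shift.
Ray reflecting at the bottom interface goes from n = 1.0 toward n = 1.539: a half-wave phase shift.
The two reflections differ by half a wavelength.
So the condition for constructive reflection is 2 n t = (m + ½) λ.
λ = 2 n t / (m + ½). The fourth-longest wavelength is m = 3: λ = 2 × 1.0 × 768 / 3.50 = 439 nm.

439 nm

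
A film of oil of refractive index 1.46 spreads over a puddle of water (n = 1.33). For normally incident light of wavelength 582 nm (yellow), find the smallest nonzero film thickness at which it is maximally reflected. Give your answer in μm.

Top surface (1.0 → 1.46): reflection off a higher-index medium gives a half-wave phase shift.
Bottom surface (1.46 → 1.33): reflection off a lower-index medium gives no phase shift.
The two reflections differ by half a wavelength.
For maximum reflection here: 2 n t = (m + ½) λ.
Minimum at m = 0: t = λ / (4 n) = 582 / (4 × 1.46) = 99.7 nm.

0.0997 μm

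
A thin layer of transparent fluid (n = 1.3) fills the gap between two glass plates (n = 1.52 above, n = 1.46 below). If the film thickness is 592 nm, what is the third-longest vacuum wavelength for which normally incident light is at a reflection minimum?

513 nm

Ray reflecting at the top interface goes from n = 1.52 toward n = 1.3: no phase shift.
Ray reflecting at the bottom interface goes from n = 1.3 toward n = 1.46: a half-wave phase shift.
Exactly one π shift → a net half-wave offset.
With one net inversion, destructive interference in reflection requires 2 n t = m λ.
λ = 2 n t / m. The third-longest wavelength is m = 3: λ = 2 × 1.3 × 592 / 3.00 = 513 nm.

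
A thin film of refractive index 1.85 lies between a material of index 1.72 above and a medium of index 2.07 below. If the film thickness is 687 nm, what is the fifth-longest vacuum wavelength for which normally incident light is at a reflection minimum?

565 nm

Ray reflecting at the top interface goes from n = 1.72 toward n = 1.85: a half-wave phase shift.
Ray reflecting at the bottom interface goes from n = 1.85 toward n = 2.07: a half-wave phase shift.
The two reflections carry the same phase change, so no net offset.
With no net inversion, destructive interference in reflection requires 2 n t = (m + ½) λ.
λ = 2 n t / (m + ½). The fifth-longest wavelength is m = 4: λ = 2 × 1.85 × 687 / 4.50 = 565 nm.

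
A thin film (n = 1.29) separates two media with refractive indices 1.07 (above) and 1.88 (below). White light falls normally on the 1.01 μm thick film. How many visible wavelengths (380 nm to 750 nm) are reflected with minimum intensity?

Top surface (1.07 → 1.29): reflection off a higher-index medium gives a half-wave phase shift.
Ray reflecting at the bottom interface goes from n = 1.29 toward n = 1.88: a half-wave phase shift.
Net: no relative phase inversion (both shifts match).
For minimum reflection here: 2 n t = (m + ½) λ.
λ = 2 n t / (m + ½) = 2606 / (m + ½) nm.
m=2: 1042 nm (IR); m=3: 745 nm (visible); m=4: 579 nm (visible); m=5: 474 nm (visible); m=6: 401 nm (visible); m=7: 347 nm (UV).

4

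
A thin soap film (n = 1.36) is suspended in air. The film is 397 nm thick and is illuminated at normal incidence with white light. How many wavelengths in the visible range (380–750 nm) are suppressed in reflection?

Ray reflecting at the top interface goes from n = 1.0 toward n = 1.36: a half-wave phase shift.
Bottom surface (1.36 → 1.0): reflection off a lower-index medium gives no phase shift.
Exactly one π shift → a net half-wave offset.
With one net inversion, destructive interference in reflection requires 2 n t = m λ.
λ = 2 n t / m = 1080 / m nm.
m=1: 1080 nm (IR); m=2: 540 nm (visible); m=3: 360 nm (UV).

1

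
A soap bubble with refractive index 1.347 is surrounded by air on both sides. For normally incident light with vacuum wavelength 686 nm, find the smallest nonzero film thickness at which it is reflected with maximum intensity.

Ray reflecting at the top interface goes from n = 1.0 toward n = 1.347: a half-wave phase shift.
Ray reflecting at the bottom interface goes from n = 1.347 toward n = 1.0: no phase shift.
Exactly one π shift → a net half-wave offset.
For bright reflection here: 2 n t = (m + ½) λ.
Minimum at m = 0: t = λ / (4 n) = 686 / (4 × 1.347) = 127 nm.

127 nm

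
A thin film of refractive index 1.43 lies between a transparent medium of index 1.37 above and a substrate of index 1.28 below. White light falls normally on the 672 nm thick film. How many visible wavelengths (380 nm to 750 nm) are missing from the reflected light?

Ray reflecting at the top interface goes from n = 1.37 toward n = 1.43: a half-wave phase shift.
At the lower boundary (n = 1.43 to n = 1.28) the reflected ray undergoes no phase shift.
Net: one phase inversion between the two reflected rays.
For dark reflection here: 2 n t = m λ.
λ = 2 n t / m = 1922 / m nm.
m=2: 961 nm (IR); m=3: 641 nm (visible); m=4: 480 nm (visible); m=5: 384 nm (visible); m=6: 320 nm (UV).

3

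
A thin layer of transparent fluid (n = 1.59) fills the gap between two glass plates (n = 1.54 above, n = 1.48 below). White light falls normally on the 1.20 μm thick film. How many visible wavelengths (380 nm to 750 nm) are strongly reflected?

Ray reflecting at the top interface goes from n = 1.54 toward n = 1.59: a half-wave phase shift.
Bottom surface (1.59 → 1.48): reflection off a lower-index medium gives no phase shift.
Exactly one π shift → a net half-wave offset.
So the condition for constructive reflection is 2 n t = (m + ½) λ.
λ = 2 n t / (m + ½) = 3816 / (m + ½) nm.
m=4: 848 nm (IR); m=5: 694 nm (visible); m=6: 587 nm (visible); m=7: 509 nm (visible); m=8: 449 nm (visible); m=9: 402 nm (visible); m=10: 363 nm (UV).

5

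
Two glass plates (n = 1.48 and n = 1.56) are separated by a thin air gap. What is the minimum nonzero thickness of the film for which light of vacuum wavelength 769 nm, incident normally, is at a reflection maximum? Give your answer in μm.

At the upper boundary (n = 1.48 to n = 1.0) the reflected ray undergoes no phase shift.
At the lower boundary (n = 1.0 to n = 1.56) the reflected ray undergoes a half-wave phase shift.
Exactly one π shift → a net half-wave offset.
With one net inversion, constructive interference in reflection requires 2 n t = (m + ½) λ.
Minimum at m = 0: t = λ / (4 n) = 769 / (4 × 1.0) = 192 nm.

0.192 μm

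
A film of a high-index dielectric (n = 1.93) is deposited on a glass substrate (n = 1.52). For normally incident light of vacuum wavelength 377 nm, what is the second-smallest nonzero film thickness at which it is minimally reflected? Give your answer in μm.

Top surface (1.0 → 1.93): reflection off a higher-index medium gives a half-wave phase shift.
Bottom surface (1.93 → 1.52): reflection off a lower-index medium gives no phase shift.
Net: one phase inversion between the two reflected rays.
With one net inversion, destructive interference in reflection requires 2 n t = m λ.
The second-smallest nonzero thickness corresponds to m = 2: t = m λ / (2 n) = 2.00 × 377 / (2 × 1.93) = 195 nm.

0.195 μm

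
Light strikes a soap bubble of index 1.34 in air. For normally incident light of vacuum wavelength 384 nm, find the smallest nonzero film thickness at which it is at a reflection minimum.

143 nm

Top surface (1.0 → 1.34): reflection off a higher-index medium gives a half-wave phase shift.
At the lower boundary (n = 1.34 to n = 1.0) the reflected ray undergoes no phase shift.
Net: one phase inversion between the two reflected rays.
With one net inversion, destructive interference in reflection requires 2 n t = m λ.
Minimum nonzero at m = 1: t = λ / (2 n) = 384 / (2 × 1.34) = 143 nm.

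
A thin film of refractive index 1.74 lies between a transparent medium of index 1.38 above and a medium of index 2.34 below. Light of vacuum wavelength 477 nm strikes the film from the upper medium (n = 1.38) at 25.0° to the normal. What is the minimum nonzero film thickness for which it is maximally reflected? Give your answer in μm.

0.145 μm

Top surface (1.38 → 1.74): reflection off a higher-index medium gives a half-wave phase shift.
Ray reflecting at the bottom interface goes from n = 1.74 toward n = 2.34: a half-wave phase shift.
The two reflections carry the same phase change, so no net offset.
So the condition for constructive reflection is 2 n t cos θ_r = m λ.
Snell's law: 1.38 sin 25.0° = 1.74 sin θ_r → sin θ_r = 0.335, cos θ_r = 0.942.
Minimum nonzero at m = 1: t = λ / (2 n cos θ_r) = 477 / (2 × 1.74 × 0.942) = 145 nm.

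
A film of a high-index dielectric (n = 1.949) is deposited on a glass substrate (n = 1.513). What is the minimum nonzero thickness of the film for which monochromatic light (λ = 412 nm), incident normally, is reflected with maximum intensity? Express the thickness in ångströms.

528 Å

Ray reflecting at the top interface goes from n = 1.0 toward n = 1.949: a half-wave phase shift.
Ray reflecting at the bottom interface goes from n = 1.949 toward n = 1.513: no phase shift.
Net: one phase inversion between the two reflected rays.
With one net inversion, constructive interference in reflection requires 2 n t = (m + ½) λ.
Minimum at m = 0: t = λ / (4 n) = 412 / (4 × 1.949) = 52.8 nm.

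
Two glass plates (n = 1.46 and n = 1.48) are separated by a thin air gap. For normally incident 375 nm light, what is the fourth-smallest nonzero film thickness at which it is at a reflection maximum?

At the upper boundary (n = 1.46 to n = 1.0) the reflected ray undergoes no phase shift.
Ray reflecting at the bottom interface goes from n = 1.0 toward n = 1.48: a half-wave phase shift.
Net: one phase inversion between the two reflected rays.
With one net inversion, constructive interference in reflection requires 2 n t = (m + ½) λ.
The fourth-smallest nonzero thickness corresponds to m = 3: t = (m + ½) λ / (2 n) = 3.50 × 375 / (2 × 1.0) = 656 nm.

656 nm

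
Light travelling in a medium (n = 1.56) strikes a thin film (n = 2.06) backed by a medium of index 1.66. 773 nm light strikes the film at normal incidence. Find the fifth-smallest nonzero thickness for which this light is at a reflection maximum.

Ray reflecting at the top interface goes from n = 1.56 toward n = 2.06: a half-wave phase shift.
At the lower boundary (n = 2.06 to n = 1.66) the reflected ray undergoes no phase shift.
Net: one phase inversion between the two reflected rays.
For maximum reflection here: 2 n t = (m + ½) λ.
The fifth-smallest nonzero thickness corresponds to m = 4: t = (m + ½) λ / (2 n) = 4.50 × 773 / (2 × 2.06) = 844 nm.

844 nm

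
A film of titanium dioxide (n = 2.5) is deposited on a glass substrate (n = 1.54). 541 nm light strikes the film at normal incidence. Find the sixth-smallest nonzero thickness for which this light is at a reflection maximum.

595 nm

At the upper boundary (n = 1.0 to n = 2.5) the reflected ray undergoes a half-wave phase shift.
Bottom surface (2.5 → 1.54): reflection off a lower-index medium gives no phase shift.
Exactly one π shift → a net half-wave offset.
With one net inversion, constructive interference in reflection requires 2 n t = (m + ½) λ.
The sixth-smallest nonzero thickness corresponds to m = 5: t = (m + ½) λ / (2 n) = 5.50 × 541 / (2 × 2.5) = 595 nm.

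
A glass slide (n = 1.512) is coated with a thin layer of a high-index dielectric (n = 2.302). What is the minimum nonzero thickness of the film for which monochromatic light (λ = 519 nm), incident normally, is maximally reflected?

Ray reflecting at the top interface goes from n = 1.0 toward n = 2.302: a half-wave phase shift.
At the lower boundary (n = 2.302 to n = 1.512) the reflected ray undergoes no phase shift.
The two reflections differ by half a wavelength.
With one net inversion, constructive interference in reflection requires 2 n t = (m + ½) λ.
Minimum at m = 0: t = λ / (4 n) = 519 / (4 × 2.302) = 56.4 nm.

56.4 nm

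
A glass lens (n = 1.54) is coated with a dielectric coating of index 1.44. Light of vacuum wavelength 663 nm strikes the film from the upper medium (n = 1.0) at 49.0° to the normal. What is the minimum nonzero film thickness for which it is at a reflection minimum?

135 nm

At the upper boundary (n = 1.0 to n = 1.44) the reflected ray undergoes a half-wave phase shift.
At the lower boundary (n = 1.44 to n = 1.54) the reflected ray undergoes a half-wave phase shift.
Net: no relative phase inversion (both shifts match).
So the condition for destructive reflection is 2 n t cos θ_r = (m + ½) λ.
Snell's law: 1.0 sin 49.0° = 1.44 sin θ_r → sin θ_r = 0.524, cos θ_r = 0.852.
Minimum at m = 0: t = λ / (4 n cos θ_r) = 663 / (4 × 1.44 × 0.852) = 135 nm.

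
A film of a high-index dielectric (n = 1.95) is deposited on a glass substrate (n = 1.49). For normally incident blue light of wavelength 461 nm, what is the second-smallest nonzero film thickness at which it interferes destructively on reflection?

236 nm

Top surface (1.0 → 1.95): reflection off a higher-index medium gives a half-wave phase shift.
At the lower boundary (n = 1.95 to n = 1.49) the reflected ray undergoes no phase shift.
Exactly one π shift → a net half-wave offset.
With one net inversion, destructive interference in reflection requires 2 n t = m λ.
The second-smallest nonzero thickness corresponds to m = 2: t = m λ / (2 n) = 2.00 × 461 / (2 × 1.95) = 236 nm.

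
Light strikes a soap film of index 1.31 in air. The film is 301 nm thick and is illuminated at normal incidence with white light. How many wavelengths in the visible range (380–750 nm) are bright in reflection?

Top surface (1.0 → 1.31): reflection off a higher-index medium gives a half-wave phase shift.
Ray reflecting at the bottom interface goes from n = 1.31 toward n = 1.0: no phase shift.
Exactly one π shift → a net half-wave offset.
So the condition for constructive reflection is 2 n t = (m + ½) λ.
λ = 2 n t / (m + ½) = 789 / (m + ½) nm.
m=0: 1577 nm (IR); m=1: 526 nm (visible); m=2: 315 nm (UV).

1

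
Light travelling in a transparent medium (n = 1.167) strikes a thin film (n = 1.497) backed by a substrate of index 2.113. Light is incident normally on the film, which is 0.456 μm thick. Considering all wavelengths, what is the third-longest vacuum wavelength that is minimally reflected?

546 nm

Top surface (1.167 → 1.497): reflection off a higher-index medium gives a half-wave phase shift.
Bottom surface (1.497 → 2.113): reflection off a higher-index medium gives a half-wave phase shift.
Zero or two π shifts → no net half-wave offset.
So the condition for destructive reflection is 2 n t = (m + ½) λ.
λ = 2 n t / (m + ½). The third-longest wavelength is m = 2: λ = 2 × 1.497 × 456 / 2.50 = 546 nm.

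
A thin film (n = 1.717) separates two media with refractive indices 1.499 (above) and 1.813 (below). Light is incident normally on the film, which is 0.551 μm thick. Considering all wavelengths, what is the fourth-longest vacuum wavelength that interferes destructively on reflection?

541 nm

At the upper boundary (n = 1.499 to n = 1.717) the reflected ray undergoes a half-wave phase shift.
Bottom surface (1.717 → 1.813): reflection off a higher-index medium gives a half-wave phase shift.
Net: no relative phase inversion (both shifts match).
So the condition for destructive reflection is 2 n t = (m + ½) λ.
λ = 2 n t / (m + ½). The fourth-longest wavelength is m = 3: λ = 2 × 1.717 × 551 / 3.50 = 541 nm.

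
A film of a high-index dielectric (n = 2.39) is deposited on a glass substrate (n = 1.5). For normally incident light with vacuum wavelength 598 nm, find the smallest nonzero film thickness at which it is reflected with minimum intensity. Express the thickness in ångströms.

1251 Å

Top surface (1.0 → 2.39): reflection off a higher-index medium gives a half-wave phase shift.
Bottom surface (2.39 → 1.5): reflection off a lower-index medium gives no phase shift.
Net: one phase inversion between the two reflected rays.
For minimum reflection here: 2 n t = m λ.
Minimum nonzero at m = 1: t = λ / (2 n) = 598 / (2 × 2.39) = 125 nm.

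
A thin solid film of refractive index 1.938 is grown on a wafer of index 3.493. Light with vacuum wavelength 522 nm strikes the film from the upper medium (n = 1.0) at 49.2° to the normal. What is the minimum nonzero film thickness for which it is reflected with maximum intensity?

146 nm

At the upper boundary (n = 1.0 to n = 1.938) the reflected ray undergoes a half-wave phase shift.
Ray reflecting at the bottom interface goes from n = 1.938 toward n = 3.493: a half-wave phase shift.
Zero or two π shifts → no net half-wave offset.
With no net inversion, constructive interference in reflection requires 2 n t cos θ_r = m λ.
Snell's law: 1.0 sin 49.2° = 1.938 sin θ_r → sin θ_r = 0.391, cos θ_r = 0.921.
Minimum nonzero at m = 1: t = λ / (2 n cos θ_r) = 522 / (2 × 1.938 × 0.921) = 146 nm.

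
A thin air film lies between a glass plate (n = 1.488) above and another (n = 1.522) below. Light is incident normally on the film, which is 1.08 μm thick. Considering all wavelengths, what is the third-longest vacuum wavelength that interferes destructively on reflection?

720 nm

Ray reflecting at the top interface goes from n = 1.488 toward n = 1.0: no phase shift.
At the lower boundary (n = 1.0 to n = 1.522) the reflected ray undergoes a half-wave phase shift.
Net: one phase inversion between the two reflected rays.
For minimum reflection here: 2 n t = m λ.
λ = 2 n t / m. The third-longest wavelength is m = 3: λ = 2 × 1.0 × 1080 / 3.00 = 720 nm.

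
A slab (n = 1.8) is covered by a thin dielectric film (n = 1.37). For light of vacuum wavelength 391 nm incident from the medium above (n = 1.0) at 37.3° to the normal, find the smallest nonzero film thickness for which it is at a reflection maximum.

159 nm

Top surface (1.0 → 1.37): reflection off a higher-index medium gives a half-wave phase shift.
At the lower boundary (n = 1.37 to n = 1.8) the reflected ray undergoes a half-wave phase shift.
Zero or two π shifts → no net half-wave offset.
So the condition for constructive reflection is 2 n t cos θ_r = m λ.
Snell's law: 1.0 sin 37.3° = 1.37 sin θ_r → sin θ_r = 0.442, cos θ_r = 0.897.
Minimum nonzero at m = 1: t = λ / (2 n cos θ_r) = 391 / (2 × 1.37 × 0.897) = 159 nm.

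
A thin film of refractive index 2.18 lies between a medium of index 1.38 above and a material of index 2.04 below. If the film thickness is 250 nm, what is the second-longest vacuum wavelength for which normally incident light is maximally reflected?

727 nm

Ray reflecting at the top interface goes from n = 1.38 toward n = 2.18: a half-wave phase shift.
Bottom surface (2.18 → 2.04): reflection off a lower-index medium gives no phase shift.
Net: one phase inversion between the two reflected rays.
For maximum reflection here: 2 n t = (m + ½) λ.
λ = 2 n t / (m + ½). The second-longest wavelength is m = 1: λ = 2 × 2.18 × 250 / 1.50 = 727 nm.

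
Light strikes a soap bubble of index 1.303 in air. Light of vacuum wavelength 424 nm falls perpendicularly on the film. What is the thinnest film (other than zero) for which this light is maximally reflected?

Ray reflecting at the top interface goes from n = 1.0 toward n = 1.303: a half-wave phase shift.
Bottom surface (1.303 → 1.0): reflection off a lower-index medium gives no phase shift.
Exactly one π shift → a net half-wave offset.
For maximum reflection here: 2 n t = (m + ½) λ.
Minimum at m = 0: t = λ / (4 n) = 424 / (4 × 1.303) = 81.4 nm.

81.4 nm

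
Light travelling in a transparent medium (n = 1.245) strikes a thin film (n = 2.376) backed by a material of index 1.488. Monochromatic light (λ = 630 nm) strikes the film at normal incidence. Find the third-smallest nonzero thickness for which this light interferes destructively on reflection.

398 nm

Ray reflecting at the top interface goes from n = 1.245 toward n = 2.376: a half-wave phase shift.
At the lower boundary (n = 2.376 to n = 1.488) the reflected ray undergoes no phase shift.
Exactly one π shift → a net half-wave offset.
For dark reflection here: 2 n t = m λ.
The third-smallest nonzero thickness corresponds to m = 3: t = m λ / (2 n) = 3.00 × 630 / (2 × 2.376) = 398 nm.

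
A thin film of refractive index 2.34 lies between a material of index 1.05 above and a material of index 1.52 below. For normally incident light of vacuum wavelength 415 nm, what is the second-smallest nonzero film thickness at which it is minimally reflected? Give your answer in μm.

Top surface (1.05 → 2.34): reflection off a higher-index medium gives a half-wave phase shift.
Bottom surface (2.34 → 1.52): reflection off a lower-index medium gives no phase shift.
Net: one phase inversion between the two reflected rays.
So the condition for destructive reflection is 2 n t = m λ.
The second-smallest nonzero thickness corresponds to m = 2: t = m λ / (2 n) = 2.00 × 415 / (2 × 2.34) = 177 nm.

0.177 μm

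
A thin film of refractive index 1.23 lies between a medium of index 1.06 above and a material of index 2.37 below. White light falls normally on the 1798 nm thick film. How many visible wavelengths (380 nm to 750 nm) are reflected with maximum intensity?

Ray reflecting at the top interface goes from n = 1.06 toward n = 1.23: a half-wave phase shift.
Bottom surface (1.23 → 2.37): reflection off a higher-index medium gives a half-wave phase shift.
Net: no relative phase inversion (both shifts match).
With no net inversion, constructive interference in reflection requires 2 n t = m λ.
λ = 2 n t / m = 4423 / m nm.
m=5: 885 nm (IR); m=6: 737 nm (visible); m=7: 632 nm (visible); m=8: 553 nm (visible); m=9: 491 nm (visible); m=10: 442 nm (visible); m=11: 402 nm (visible); m=12: 369 nm (UV).

6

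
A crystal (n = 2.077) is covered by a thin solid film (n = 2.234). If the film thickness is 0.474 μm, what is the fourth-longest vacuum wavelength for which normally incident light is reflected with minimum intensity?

529 nm

Ray reflecting at the top interface goes from n = 1.0 toward n = 2.234: a half-wave phase shift.
Bottom surface (2.234 → 2.077): reflection off a lower-index medium gives no phase shift.
Exactly one π shift → a net half-wave offset.
With one net inversion, destructive interference in reflection requires 2 n t = m λ.
λ = 2 n t / m. The fourth-longest wavelength is m = 4: λ = 2 × 2.234 × 474 / 4.00 = 529 nm.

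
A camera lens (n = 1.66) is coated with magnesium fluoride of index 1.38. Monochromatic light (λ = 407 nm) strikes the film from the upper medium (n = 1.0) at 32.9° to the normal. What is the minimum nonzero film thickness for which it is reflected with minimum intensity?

80.2 nm

Top surface (1.0 → 1.38): reflection off a higher-index medium gives a half-wave phase shift.
At the lower boundary (n = 1.38 to n = 1.66) the reflected ray undergoes a half-wave phase shift.
Net: no relative phase inversion (both shifts match).
So the condition for destructive reflection is 2 n t cos θ_r = (m + ½) λ.
Snell's law: 1.0 sin 32.9° = 1.38 sin θ_r → sin θ_r = 0.394, cos θ_r = 0.919.
Minimum at m = 0: t = λ / (4 n cos θ_r) = 407 / (4 × 1.38 × 0.919) = 80.2 nm.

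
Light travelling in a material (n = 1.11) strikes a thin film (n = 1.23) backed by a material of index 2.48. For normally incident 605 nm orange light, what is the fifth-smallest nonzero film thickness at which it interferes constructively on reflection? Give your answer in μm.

1.23 μm

Ray reflecting at the top interface goes from n = 1.11 toward n = 1.23: a half-wave phase shift.
Ray reflecting at the bottom interface goes from n = 1.23 toward n = 2.48: a half-wave phase shift.
Net: no relative phase inversion (both shifts match).
So the condition for constructive reflection is 2 n t = m λ.
The fifth-smallest nonzero thickness corresponds to m = 5: t = m λ / (2 n) = 5.00 × 605 / (2 × 1.23) = 1230 nm.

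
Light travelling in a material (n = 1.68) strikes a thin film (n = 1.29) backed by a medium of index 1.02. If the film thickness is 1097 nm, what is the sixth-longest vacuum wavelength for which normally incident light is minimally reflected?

515 nm

At the upper boundary (n = 1.68 to n = 1.29) the reflected ray undergoes no phase shift.
Bottom surface (1.29 → 1.02): reflection off a lower-index medium gives no phase shift.
Zero or two π shifts → no net half-wave offset.
For dark reflection here: 2 n t = (m + ½) λ.
λ = 2 n t / (m + ½). The sixth-longest wavelength is m = 5: λ = 2 × 1.29 × 1097 / 5.50 = 515 nm.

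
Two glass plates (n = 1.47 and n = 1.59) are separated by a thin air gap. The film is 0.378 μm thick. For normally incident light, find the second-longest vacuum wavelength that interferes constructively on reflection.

504 nm

At the upper boundary (n = 1.47 to n = 1.0) the reflected ray undergoes no phase shift.
At the lower boundary (n = 1.0 to n = 1.59) the reflected ray undergoes a half-wave phase shift.
The two reflections differ by half a wavelength.
For strong reflection here: 2 n t = (m + ½) λ.
λ = 2 n t / (m + ½). The second-longest wavelength is m = 1: λ = 2 × 1.0 × 378 / 1.50 = 504 nm.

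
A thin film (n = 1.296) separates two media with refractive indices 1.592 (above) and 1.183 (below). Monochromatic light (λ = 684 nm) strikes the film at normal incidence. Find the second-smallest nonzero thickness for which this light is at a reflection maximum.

528 nm

Top surface (1.592 → 1.296): reflection off a lower-index medium gives no phase shift.
Ray reflecting at the bottom interface goes from n = 1.296 toward n = 1.183: no phase shift.
Zero or two π shifts → no net half-wave offset.
With no net inversion, constructive interference in reflection requires 2 n t = m λ.
The second-smallest nonzero thickness corresponds to m = 2: t = m λ / (2 n) = 2.00 × 684 / (2 × 1.296) = 528 nm.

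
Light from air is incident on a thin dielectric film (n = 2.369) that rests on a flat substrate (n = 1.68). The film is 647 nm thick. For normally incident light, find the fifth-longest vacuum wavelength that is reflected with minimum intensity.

613 nm

Top surface (1.0 → 2.369): reflection off a higher-index medium gives a half-wave phase shift.
Ray reflecting at the bottom interface goes from n = 2.369 toward n = 1.68: no phase shift.
Net: one phase inversion between the two reflected rays.
With one net inversion, destructive interference in reflection requires 2 n t = m λ.
λ = 2 n t / m. The fifth-longest wavelength is m = 5: λ = 2 × 2.369 × 647 / 5.00 = 613 nm.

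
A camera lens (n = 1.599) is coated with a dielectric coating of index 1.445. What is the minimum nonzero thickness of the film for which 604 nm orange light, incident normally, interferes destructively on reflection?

Ray reflecting at the top interface goes from n = 1.0 toward n = 1.445: a half-wave phase shift.
At the lower boundary (n = 1.445 to n = 1.599) the reflected ray undergoes a half-wave phase shift.
Net: no relative phase inversion (both shifts match).
With no net inversion, destructive interference in reflection requires 2 n t = (m + ½) λ.
Minimum at m = 0: t = λ / (4 n) = 604 / (4 × 1.445) = 104 nm.

104 nm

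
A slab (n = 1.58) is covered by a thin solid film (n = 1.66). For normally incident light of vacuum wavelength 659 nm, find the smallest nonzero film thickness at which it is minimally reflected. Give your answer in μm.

At the upper boundary (n = 1.0 to n = 1.66) the reflected ray undergoes a half-wave phase shift.
Ray reflecting at the bottom interface goes from n = 1.66 toward n = 1.58: no phase shift.
The two reflections differ by half a wavelength.
With one net inversion, destructive interference in reflection requires 2 n t = m λ.
Minimum nonzero at m = 1: t = λ / (2 n) = 659 / (2 × 1.66) = 198 nm.

0.198 μm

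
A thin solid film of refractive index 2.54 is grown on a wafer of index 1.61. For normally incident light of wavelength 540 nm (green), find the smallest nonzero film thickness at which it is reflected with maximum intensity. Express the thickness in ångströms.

531 Å

Ray reflecting at the top interface goes from n = 1.0 toward n = 2.54: a half-wave phase shift.
At the lower boundary (n = 2.54 to n = 1.61) the reflected ray undergoes no phase shift.
Exactly one π shift → a net half-wave offset.
For bright reflection here: 2 n t = (m + ½) λ.
Minimum at m = 0: t = λ / (4 n) = 540 / (4 × 2.54) = 53.1 nm.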